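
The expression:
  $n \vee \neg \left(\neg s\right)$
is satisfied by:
  {n: True, s: True}
  {n: True, s: False}
  {s: True, n: False}


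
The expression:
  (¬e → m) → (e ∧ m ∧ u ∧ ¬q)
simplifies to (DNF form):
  (m ∧ ¬m) ∨ (¬e ∧ ¬m) ∨ (e ∧ m ∧ ¬m) ∨ (e ∧ ¬e ∧ ¬m) ∨ (m ∧ u ∧ ¬m) ∨ (m ∧ ¬m ∧ ¬q) ∨ (u ∧ ¬e ∧ ¬m) ∨ (¬e ∧ ¬m ∧ ¬q) ∨ (e ∧ m ∧ u ∧ ¬m) ∨ (e ∧ m ∧ u ∧ ¬q) ∨ (e ∧ m ∧ ¬m ∧ ¬q) ∨ (e ∧ u ∧ ¬e ∧ ¬m) ∨ (e ∧ u ∧ ¬e ∧ ¬q) ∨ (e ∧ ¬e ∧ ¬m ∧ ¬q) ∨ (m ∧ u ∧ ¬m ∧ ¬q) ∨ (u ∧ ¬e ∧ ¬m ∧ ¬q)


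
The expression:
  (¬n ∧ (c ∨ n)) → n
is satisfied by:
  {n: True, c: False}
  {c: False, n: False}
  {c: True, n: True}


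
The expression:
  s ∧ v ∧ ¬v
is never true.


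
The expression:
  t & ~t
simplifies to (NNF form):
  False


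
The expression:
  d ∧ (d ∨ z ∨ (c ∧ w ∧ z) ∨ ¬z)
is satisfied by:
  {d: True}


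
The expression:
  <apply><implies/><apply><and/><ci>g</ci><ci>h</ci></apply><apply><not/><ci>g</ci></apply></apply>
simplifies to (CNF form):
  <apply><or/><apply><not/><ci>g</ci></apply><apply><not/><ci>h</ci></apply></apply>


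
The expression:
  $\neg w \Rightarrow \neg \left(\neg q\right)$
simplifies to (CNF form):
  $q \vee w$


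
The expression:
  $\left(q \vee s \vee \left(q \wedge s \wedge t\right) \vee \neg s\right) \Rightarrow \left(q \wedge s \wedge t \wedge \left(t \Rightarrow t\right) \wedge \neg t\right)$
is never true.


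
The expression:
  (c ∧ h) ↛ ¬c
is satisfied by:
  {h: True, c: True}


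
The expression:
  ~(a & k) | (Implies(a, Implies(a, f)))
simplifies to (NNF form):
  f | ~a | ~k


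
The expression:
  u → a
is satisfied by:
  {a: True, u: False}
  {u: False, a: False}
  {u: True, a: True}


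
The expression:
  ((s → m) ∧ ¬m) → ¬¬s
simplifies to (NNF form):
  m ∨ s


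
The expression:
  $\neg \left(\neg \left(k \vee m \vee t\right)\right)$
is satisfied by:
  {k: True, t: True, m: True}
  {k: True, t: True, m: False}
  {k: True, m: True, t: False}
  {k: True, m: False, t: False}
  {t: True, m: True, k: False}
  {t: True, m: False, k: False}
  {m: True, t: False, k: False}


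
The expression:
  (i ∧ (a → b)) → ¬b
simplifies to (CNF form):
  ¬b ∨ ¬i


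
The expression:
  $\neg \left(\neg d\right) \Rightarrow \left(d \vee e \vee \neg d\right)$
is always true.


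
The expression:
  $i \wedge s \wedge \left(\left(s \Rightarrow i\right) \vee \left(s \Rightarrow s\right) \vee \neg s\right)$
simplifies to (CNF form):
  $i \wedge s$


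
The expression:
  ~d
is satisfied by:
  {d: False}


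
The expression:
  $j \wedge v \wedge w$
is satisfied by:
  {j: True, w: True, v: True}


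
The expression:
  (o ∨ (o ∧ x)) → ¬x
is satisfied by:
  {o: False, x: False}
  {x: True, o: False}
  {o: True, x: False}


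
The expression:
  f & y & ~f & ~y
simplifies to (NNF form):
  False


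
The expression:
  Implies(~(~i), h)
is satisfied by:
  {h: True, i: False}
  {i: False, h: False}
  {i: True, h: True}


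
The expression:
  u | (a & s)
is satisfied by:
  {a: True, u: True, s: True}
  {a: True, u: True, s: False}
  {u: True, s: True, a: False}
  {u: True, s: False, a: False}
  {a: True, s: True, u: False}


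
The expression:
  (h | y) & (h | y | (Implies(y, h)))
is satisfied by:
  {y: True, h: True}
  {y: True, h: False}
  {h: True, y: False}


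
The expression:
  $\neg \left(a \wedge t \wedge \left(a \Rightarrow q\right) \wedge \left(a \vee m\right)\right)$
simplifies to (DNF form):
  $\neg a \vee \neg q \vee \neg t$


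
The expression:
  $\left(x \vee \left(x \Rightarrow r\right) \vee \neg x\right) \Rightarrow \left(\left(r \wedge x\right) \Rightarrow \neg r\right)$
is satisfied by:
  {x: False, r: False}
  {r: True, x: False}
  {x: True, r: False}


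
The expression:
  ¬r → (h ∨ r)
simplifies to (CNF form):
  h ∨ r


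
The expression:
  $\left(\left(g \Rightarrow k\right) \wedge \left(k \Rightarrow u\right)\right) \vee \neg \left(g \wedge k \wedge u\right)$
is always true.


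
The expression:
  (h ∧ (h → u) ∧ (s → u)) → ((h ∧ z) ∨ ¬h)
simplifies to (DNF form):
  z ∨ ¬h ∨ ¬u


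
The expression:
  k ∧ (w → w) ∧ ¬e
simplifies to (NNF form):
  k ∧ ¬e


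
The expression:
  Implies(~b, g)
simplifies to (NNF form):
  b | g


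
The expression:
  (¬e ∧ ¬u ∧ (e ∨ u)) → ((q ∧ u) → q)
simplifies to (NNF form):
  True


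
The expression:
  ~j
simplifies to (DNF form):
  ~j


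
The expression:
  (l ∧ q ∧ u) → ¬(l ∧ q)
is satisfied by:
  {l: False, u: False, q: False}
  {q: True, l: False, u: False}
  {u: True, l: False, q: False}
  {q: True, u: True, l: False}
  {l: True, q: False, u: False}
  {q: True, l: True, u: False}
  {u: True, l: True, q: False}


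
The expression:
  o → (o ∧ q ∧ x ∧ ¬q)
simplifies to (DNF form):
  ¬o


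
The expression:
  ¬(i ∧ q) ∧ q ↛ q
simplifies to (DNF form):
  False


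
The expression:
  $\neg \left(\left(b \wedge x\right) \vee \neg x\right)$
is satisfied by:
  {x: True, b: False}


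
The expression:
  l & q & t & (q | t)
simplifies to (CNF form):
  l & q & t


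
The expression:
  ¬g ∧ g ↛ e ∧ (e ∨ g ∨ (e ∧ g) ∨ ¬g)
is never true.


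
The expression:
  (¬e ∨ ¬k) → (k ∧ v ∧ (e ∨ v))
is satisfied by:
  {v: True, e: True, k: True}
  {v: True, k: True, e: False}
  {e: True, k: True, v: False}


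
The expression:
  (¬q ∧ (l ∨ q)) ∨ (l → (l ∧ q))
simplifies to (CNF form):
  True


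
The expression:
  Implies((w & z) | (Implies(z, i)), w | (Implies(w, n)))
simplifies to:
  True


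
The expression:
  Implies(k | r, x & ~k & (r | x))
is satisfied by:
  {x: True, k: False, r: False}
  {x: False, k: False, r: False}
  {r: True, x: True, k: False}


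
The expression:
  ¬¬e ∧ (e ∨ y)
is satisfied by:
  {e: True}


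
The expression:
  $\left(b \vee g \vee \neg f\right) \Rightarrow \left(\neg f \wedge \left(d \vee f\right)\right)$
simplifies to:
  $\left(d \vee f\right) \wedge \left(\neg b \vee \neg f\right) \wedge \left(\neg f \vee \neg g\right)$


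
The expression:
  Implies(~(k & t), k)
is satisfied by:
  {k: True}


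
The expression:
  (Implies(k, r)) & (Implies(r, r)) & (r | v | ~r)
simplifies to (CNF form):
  r | ~k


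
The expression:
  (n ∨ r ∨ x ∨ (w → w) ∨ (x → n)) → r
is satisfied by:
  {r: True}


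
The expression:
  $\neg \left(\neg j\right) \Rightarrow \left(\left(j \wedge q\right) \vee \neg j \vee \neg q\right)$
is always true.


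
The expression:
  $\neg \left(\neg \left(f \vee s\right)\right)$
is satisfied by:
  {s: True, f: True}
  {s: True, f: False}
  {f: True, s: False}


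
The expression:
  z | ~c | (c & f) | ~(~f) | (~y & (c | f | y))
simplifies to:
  f | z | ~c | ~y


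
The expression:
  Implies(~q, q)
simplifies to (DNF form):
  q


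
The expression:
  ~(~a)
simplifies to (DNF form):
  a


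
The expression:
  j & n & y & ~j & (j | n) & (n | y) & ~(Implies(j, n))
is never true.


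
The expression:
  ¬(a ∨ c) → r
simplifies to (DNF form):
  a ∨ c ∨ r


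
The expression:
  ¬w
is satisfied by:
  {w: False}


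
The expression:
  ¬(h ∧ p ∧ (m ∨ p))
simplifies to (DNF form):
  ¬h ∨ ¬p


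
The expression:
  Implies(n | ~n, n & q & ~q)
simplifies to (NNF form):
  False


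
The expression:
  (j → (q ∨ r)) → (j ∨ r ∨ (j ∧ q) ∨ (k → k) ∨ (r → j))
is always true.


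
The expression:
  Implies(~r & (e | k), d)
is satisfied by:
  {r: True, d: True, e: False, k: False}
  {r: True, d: True, k: True, e: False}
  {r: True, d: True, e: True, k: False}
  {r: True, d: True, k: True, e: True}
  {r: True, e: False, k: False, d: False}
  {r: True, k: True, e: False, d: False}
  {r: True, e: True, k: False, d: False}
  {r: True, k: True, e: True, d: False}
  {d: True, e: False, k: False, r: False}
  {k: True, d: True, e: False, r: False}
  {d: True, e: True, k: False, r: False}
  {k: True, d: True, e: True, r: False}
  {d: False, e: False, k: False, r: False}


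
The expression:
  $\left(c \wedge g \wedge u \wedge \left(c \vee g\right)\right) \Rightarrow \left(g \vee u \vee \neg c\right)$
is always true.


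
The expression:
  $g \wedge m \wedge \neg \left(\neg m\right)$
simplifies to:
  $g \wedge m$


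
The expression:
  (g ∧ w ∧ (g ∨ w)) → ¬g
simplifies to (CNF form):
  ¬g ∨ ¬w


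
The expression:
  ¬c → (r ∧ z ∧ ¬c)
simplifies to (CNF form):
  (c ∨ r) ∧ (c ∨ z)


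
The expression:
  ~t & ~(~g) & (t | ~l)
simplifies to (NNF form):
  g & ~l & ~t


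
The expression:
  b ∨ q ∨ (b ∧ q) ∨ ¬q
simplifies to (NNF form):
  True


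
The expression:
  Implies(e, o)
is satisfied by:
  {o: True, e: False}
  {e: False, o: False}
  {e: True, o: True}


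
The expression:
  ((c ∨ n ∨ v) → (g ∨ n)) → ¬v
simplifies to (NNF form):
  (¬g ∧ ¬n) ∨ ¬v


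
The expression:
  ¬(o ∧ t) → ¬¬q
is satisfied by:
  {q: True, o: True, t: True}
  {q: True, o: True, t: False}
  {q: True, t: True, o: False}
  {q: True, t: False, o: False}
  {o: True, t: True, q: False}


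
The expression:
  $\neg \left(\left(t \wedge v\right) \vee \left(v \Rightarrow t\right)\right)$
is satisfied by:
  {v: True, t: False}


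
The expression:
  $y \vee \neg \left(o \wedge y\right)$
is always true.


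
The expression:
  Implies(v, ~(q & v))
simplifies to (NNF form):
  ~q | ~v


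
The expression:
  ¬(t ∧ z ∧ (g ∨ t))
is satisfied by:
  {t: False, z: False}
  {z: True, t: False}
  {t: True, z: False}


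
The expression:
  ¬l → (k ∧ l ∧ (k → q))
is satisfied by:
  {l: True}


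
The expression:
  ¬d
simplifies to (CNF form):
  ¬d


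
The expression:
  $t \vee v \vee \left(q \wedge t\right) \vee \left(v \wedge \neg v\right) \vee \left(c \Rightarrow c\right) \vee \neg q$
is always true.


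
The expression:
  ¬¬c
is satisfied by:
  {c: True}


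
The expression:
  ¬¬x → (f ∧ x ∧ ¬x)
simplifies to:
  ¬x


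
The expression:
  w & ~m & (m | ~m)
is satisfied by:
  {w: True, m: False}


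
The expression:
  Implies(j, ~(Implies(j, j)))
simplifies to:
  ~j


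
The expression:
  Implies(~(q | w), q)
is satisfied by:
  {q: True, w: True}
  {q: True, w: False}
  {w: True, q: False}


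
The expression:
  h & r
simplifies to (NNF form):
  h & r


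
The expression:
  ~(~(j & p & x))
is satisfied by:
  {p: True, j: True, x: True}


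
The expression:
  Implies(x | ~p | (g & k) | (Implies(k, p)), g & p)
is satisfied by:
  {p: True, g: True}


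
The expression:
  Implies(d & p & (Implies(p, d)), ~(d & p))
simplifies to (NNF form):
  ~d | ~p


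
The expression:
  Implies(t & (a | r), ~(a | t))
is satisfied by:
  {r: False, t: False, a: False}
  {a: True, r: False, t: False}
  {r: True, a: False, t: False}
  {a: True, r: True, t: False}
  {t: True, a: False, r: False}


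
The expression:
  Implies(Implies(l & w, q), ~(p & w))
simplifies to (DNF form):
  ~p | ~w | (l & ~q)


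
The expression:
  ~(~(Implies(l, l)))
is always true.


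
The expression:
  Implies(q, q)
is always true.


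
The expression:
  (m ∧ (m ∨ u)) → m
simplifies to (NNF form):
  True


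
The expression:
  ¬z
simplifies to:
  ¬z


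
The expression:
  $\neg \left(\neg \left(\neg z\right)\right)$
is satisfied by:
  {z: False}


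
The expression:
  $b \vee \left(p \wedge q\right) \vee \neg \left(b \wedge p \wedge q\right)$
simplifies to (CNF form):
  $\text{True}$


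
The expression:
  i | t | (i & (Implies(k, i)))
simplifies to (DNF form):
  i | t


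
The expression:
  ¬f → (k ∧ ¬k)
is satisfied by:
  {f: True}


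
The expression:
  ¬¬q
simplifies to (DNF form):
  q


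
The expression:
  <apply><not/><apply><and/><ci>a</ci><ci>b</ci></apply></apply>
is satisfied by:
  {a: False, b: False}
  {b: True, a: False}
  {a: True, b: False}


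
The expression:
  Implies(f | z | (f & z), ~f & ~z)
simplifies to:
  ~f & ~z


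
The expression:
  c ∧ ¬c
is never true.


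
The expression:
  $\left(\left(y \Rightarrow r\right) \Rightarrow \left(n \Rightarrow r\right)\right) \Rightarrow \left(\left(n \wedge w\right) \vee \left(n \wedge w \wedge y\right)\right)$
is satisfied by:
  {w: True, n: True, r: False, y: False}
  {y: True, w: True, n: True, r: False}
  {w: True, r: True, n: True, y: False}
  {y: True, w: True, r: True, n: True}
  {n: True, y: False, r: False, w: False}


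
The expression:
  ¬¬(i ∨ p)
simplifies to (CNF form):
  i ∨ p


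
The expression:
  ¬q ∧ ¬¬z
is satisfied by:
  {z: True, q: False}


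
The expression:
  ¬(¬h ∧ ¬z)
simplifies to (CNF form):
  h ∨ z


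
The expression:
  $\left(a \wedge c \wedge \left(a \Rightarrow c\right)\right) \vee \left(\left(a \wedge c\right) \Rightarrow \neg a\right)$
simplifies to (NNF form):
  $\text{True}$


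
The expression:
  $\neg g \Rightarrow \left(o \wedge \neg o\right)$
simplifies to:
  $g$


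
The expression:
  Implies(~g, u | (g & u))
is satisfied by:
  {g: True, u: True}
  {g: True, u: False}
  {u: True, g: False}


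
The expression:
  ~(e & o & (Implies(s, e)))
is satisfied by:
  {e: False, o: False}
  {o: True, e: False}
  {e: True, o: False}


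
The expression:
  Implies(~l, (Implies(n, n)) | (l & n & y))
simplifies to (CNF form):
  True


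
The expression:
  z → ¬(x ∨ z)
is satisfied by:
  {z: False}


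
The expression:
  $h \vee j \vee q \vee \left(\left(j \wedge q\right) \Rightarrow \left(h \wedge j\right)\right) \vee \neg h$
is always true.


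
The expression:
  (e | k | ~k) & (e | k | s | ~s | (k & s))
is always true.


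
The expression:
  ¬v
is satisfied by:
  {v: False}


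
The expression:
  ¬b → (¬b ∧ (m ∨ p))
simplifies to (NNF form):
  b ∨ m ∨ p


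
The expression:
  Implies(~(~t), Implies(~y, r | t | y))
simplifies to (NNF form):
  True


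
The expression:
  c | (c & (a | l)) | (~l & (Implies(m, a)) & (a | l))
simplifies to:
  c | (a & ~l)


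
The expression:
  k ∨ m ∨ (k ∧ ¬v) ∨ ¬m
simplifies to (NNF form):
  True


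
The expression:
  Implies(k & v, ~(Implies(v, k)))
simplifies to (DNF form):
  ~k | ~v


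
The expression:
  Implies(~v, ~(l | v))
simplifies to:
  v | ~l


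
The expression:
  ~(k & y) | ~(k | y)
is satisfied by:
  {k: False, y: False}
  {y: True, k: False}
  {k: True, y: False}


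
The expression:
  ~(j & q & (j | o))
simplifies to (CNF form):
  ~j | ~q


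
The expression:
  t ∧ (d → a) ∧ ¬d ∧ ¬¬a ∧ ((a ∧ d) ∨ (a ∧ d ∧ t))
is never true.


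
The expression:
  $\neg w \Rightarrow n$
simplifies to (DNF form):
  $n \vee w$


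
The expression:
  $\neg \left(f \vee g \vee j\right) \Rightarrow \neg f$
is always true.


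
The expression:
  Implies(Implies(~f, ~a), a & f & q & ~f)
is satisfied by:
  {a: True, f: False}


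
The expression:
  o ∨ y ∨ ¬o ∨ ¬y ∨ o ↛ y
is always true.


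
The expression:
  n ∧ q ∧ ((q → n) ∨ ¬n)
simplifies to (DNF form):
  n ∧ q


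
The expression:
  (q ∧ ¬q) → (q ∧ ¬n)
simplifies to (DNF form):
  True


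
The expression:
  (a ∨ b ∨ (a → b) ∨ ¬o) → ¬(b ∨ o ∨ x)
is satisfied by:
  {x: False, o: False, b: False}


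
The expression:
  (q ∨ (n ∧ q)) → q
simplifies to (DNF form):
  True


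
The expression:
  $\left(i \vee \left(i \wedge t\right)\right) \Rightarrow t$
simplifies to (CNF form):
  $t \vee \neg i$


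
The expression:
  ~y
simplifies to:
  ~y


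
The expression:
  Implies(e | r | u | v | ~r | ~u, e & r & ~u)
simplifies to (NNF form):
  e & r & ~u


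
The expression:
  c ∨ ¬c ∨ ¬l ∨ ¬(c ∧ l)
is always true.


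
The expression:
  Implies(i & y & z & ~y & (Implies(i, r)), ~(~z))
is always true.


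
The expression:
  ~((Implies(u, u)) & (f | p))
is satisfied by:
  {p: False, f: False}


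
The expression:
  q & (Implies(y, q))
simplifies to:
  q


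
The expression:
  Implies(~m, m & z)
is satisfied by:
  {m: True}


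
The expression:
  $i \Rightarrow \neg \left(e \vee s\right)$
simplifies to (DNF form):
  $\left(\neg e \wedge \neg s\right) \vee \neg i$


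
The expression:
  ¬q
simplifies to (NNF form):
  ¬q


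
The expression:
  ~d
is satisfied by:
  {d: False}


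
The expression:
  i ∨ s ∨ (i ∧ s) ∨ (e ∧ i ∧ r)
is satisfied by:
  {i: True, s: True}
  {i: True, s: False}
  {s: True, i: False}


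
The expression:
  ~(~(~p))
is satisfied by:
  {p: False}


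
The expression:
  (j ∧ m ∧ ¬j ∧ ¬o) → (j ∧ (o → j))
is always true.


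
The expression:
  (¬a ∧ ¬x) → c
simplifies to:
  a ∨ c ∨ x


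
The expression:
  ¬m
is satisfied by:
  {m: False}


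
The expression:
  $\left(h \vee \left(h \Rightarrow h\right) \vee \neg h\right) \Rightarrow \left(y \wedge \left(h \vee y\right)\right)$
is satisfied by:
  {y: True}


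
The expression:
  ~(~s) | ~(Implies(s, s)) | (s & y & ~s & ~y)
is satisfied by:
  {s: True}


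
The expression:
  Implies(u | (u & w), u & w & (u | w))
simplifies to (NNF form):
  w | ~u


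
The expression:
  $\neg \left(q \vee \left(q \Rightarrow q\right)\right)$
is never true.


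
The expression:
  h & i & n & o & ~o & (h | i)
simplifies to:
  False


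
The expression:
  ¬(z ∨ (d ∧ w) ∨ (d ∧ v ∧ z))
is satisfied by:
  {w: False, z: False, d: False}
  {d: True, w: False, z: False}
  {w: True, d: False, z: False}


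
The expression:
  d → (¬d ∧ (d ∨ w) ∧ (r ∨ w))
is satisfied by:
  {d: False}


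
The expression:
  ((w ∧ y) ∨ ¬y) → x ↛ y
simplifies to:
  (x ∧ ¬y) ∨ (y ∧ ¬w)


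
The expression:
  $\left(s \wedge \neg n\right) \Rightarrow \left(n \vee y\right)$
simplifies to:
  $n \vee y \vee \neg s$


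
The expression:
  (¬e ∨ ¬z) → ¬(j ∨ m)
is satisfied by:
  {e: True, z: True, j: False, m: False}
  {e: True, j: False, z: False, m: False}
  {z: True, e: False, j: False, m: False}
  {e: False, j: False, z: False, m: False}
  {e: True, m: True, z: True, j: False}
  {e: True, j: True, z: True, m: False}
  {m: True, e: True, j: True, z: True}


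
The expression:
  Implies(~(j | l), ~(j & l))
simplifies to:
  True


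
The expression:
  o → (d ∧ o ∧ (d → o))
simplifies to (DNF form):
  d ∨ ¬o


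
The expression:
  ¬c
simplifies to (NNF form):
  ¬c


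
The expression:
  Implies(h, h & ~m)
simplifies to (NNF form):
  ~h | ~m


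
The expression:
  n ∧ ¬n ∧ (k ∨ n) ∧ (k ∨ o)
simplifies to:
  False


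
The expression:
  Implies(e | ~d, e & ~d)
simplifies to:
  (d & ~e) | (e & ~d)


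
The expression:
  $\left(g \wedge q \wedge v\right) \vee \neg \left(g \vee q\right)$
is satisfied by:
  {v: True, q: False, g: False}
  {v: False, q: False, g: False}
  {q: True, g: True, v: True}


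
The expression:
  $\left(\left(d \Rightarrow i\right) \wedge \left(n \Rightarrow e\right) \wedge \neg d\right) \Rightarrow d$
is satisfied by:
  {d: True, n: True, e: False}
  {d: True, n: False, e: False}
  {d: True, e: True, n: True}
  {d: True, e: True, n: False}
  {n: True, e: False, d: False}


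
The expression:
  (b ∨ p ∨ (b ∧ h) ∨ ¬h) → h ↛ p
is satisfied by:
  {h: True, p: False}


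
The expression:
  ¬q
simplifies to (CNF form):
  ¬q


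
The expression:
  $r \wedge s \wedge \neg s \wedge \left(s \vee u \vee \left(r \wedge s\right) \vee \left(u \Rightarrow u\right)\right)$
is never true.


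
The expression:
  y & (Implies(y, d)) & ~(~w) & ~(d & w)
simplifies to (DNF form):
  False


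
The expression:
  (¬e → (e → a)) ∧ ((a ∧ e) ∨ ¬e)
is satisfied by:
  {a: True, e: False}
  {e: False, a: False}
  {e: True, a: True}


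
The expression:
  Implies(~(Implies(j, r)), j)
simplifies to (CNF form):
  True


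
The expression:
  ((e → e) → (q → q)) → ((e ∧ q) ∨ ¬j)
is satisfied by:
  {q: True, e: True, j: False}
  {q: True, e: False, j: False}
  {e: True, q: False, j: False}
  {q: False, e: False, j: False}
  {j: True, q: True, e: True}


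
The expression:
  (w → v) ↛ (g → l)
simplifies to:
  g ∧ ¬l ∧ (v ∨ ¬w)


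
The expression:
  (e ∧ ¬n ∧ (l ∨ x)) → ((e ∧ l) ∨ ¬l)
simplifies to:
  True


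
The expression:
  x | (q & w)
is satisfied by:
  {x: True, w: True, q: True}
  {x: True, w: True, q: False}
  {x: True, q: True, w: False}
  {x: True, q: False, w: False}
  {w: True, q: True, x: False}


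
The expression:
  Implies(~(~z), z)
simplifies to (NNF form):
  True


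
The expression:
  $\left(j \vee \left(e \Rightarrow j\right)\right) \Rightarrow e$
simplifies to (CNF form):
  $e$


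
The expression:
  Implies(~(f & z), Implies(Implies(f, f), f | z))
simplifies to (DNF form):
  f | z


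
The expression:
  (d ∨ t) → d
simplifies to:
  d ∨ ¬t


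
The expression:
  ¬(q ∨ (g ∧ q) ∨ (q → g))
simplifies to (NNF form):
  False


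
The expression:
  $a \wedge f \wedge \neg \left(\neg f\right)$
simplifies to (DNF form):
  $a \wedge f$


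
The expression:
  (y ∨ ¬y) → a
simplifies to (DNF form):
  a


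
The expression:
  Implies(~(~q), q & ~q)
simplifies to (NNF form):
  ~q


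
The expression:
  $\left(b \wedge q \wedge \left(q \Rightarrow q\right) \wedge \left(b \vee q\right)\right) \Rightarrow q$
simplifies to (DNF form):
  $\text{True}$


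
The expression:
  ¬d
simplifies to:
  ¬d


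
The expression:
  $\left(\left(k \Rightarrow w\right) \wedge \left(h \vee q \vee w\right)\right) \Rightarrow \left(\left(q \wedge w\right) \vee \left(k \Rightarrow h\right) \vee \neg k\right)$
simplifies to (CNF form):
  $h \vee q \vee \neg k \vee \neg w$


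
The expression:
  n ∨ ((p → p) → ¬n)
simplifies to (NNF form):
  True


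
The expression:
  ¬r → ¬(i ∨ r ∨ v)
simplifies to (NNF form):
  r ∨ (¬i ∧ ¬v)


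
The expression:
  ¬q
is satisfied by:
  {q: False}


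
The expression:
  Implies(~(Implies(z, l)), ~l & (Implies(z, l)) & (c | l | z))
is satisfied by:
  {l: True, z: False}
  {z: False, l: False}
  {z: True, l: True}


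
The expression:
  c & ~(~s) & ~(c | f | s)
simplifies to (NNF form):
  False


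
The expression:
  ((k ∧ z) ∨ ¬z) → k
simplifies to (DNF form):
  k ∨ z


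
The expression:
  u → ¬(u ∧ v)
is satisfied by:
  {u: False, v: False}
  {v: True, u: False}
  {u: True, v: False}


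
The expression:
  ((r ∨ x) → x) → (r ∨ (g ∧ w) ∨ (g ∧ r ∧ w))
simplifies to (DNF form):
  r ∨ (g ∧ w)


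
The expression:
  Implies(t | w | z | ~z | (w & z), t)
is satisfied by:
  {t: True}


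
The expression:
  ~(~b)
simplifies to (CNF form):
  b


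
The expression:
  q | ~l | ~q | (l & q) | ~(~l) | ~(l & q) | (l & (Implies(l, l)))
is always true.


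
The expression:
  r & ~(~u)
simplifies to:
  r & u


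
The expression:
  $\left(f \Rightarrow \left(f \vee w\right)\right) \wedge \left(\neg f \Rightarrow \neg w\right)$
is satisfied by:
  {f: True, w: False}
  {w: False, f: False}
  {w: True, f: True}


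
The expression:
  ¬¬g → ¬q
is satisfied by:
  {g: False, q: False}
  {q: True, g: False}
  {g: True, q: False}


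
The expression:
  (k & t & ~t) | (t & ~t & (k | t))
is never true.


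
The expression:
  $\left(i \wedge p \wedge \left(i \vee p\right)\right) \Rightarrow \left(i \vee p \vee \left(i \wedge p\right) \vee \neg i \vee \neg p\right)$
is always true.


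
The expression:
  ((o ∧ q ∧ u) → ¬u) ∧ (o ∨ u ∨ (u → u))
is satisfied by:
  {u: False, q: False, o: False}
  {o: True, u: False, q: False}
  {q: True, u: False, o: False}
  {o: True, q: True, u: False}
  {u: True, o: False, q: False}
  {o: True, u: True, q: False}
  {q: True, u: True, o: False}


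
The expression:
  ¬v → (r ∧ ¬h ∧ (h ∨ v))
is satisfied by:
  {v: True}


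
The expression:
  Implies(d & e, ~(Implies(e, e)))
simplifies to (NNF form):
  ~d | ~e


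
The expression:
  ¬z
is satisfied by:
  {z: False}


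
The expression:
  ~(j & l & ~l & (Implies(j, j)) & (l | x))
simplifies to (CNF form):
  True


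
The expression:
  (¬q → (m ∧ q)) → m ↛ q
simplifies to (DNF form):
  ¬q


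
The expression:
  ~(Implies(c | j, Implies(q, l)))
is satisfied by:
  {c: True, j: True, q: True, l: False}
  {c: True, q: True, l: False, j: False}
  {j: True, q: True, l: False, c: False}


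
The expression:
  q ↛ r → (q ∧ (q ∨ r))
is always true.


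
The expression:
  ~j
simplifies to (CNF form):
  ~j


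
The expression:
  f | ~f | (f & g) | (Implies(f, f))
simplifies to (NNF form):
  True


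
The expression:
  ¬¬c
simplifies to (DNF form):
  c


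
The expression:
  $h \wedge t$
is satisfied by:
  {t: True, h: True}


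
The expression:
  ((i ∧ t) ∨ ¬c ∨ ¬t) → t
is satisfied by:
  {t: True}


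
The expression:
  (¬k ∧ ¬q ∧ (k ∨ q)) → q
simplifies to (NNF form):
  True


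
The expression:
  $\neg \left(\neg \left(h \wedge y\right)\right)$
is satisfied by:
  {h: True, y: True}


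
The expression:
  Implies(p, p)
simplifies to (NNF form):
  True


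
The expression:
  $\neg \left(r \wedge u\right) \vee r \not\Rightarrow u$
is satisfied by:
  {u: False, r: False}
  {r: True, u: False}
  {u: True, r: False}


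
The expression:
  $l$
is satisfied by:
  {l: True}


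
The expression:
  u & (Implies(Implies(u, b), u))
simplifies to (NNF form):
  u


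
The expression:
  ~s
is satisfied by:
  {s: False}


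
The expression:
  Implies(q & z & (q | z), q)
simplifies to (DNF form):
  True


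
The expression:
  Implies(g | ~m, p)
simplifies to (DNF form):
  p | (m & ~g)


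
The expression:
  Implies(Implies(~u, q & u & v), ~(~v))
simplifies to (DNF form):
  v | ~u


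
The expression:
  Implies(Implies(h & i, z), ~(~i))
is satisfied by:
  {i: True}


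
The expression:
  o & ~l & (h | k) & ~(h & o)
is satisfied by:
  {o: True, k: True, l: False, h: False}


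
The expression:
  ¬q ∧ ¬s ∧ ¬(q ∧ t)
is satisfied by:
  {q: False, s: False}


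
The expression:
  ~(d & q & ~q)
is always true.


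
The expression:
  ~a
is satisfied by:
  {a: False}


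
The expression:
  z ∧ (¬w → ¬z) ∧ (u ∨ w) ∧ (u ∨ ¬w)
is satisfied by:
  {z: True, u: True, w: True}


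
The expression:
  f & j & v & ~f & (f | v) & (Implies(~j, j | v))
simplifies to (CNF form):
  False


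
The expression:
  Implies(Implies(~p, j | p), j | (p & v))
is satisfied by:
  {j: True, v: True, p: False}
  {j: True, p: False, v: False}
  {v: True, p: False, j: False}
  {v: False, p: False, j: False}
  {j: True, v: True, p: True}
  {j: True, p: True, v: False}
  {v: True, p: True, j: False}


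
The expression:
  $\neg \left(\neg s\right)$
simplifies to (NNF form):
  $s$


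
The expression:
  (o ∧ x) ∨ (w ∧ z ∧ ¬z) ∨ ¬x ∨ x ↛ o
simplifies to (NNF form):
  True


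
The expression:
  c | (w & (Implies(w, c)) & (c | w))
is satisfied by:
  {c: True}


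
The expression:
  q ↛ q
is never true.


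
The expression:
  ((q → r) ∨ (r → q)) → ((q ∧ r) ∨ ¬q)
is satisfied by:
  {r: True, q: False}
  {q: False, r: False}
  {q: True, r: True}


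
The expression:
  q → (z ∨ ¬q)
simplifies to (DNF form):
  z ∨ ¬q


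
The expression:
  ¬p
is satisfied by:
  {p: False}


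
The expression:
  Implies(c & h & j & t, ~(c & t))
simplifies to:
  ~c | ~h | ~j | ~t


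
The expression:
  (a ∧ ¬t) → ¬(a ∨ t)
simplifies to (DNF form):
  t ∨ ¬a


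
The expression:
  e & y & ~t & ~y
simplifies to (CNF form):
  False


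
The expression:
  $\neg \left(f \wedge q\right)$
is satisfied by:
  {q: False, f: False}
  {f: True, q: False}
  {q: True, f: False}


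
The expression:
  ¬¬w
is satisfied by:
  {w: True}


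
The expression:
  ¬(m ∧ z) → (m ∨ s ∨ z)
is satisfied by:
  {z: True, m: True, s: True}
  {z: True, m: True, s: False}
  {z: True, s: True, m: False}
  {z: True, s: False, m: False}
  {m: True, s: True, z: False}
  {m: True, s: False, z: False}
  {s: True, m: False, z: False}


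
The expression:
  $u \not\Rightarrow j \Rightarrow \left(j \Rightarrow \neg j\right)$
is always true.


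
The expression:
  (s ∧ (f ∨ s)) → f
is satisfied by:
  {f: True, s: False}
  {s: False, f: False}
  {s: True, f: True}


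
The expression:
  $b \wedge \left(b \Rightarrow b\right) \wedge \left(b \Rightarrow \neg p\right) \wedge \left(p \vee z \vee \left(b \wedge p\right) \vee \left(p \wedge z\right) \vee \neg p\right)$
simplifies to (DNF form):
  $b \wedge \neg p$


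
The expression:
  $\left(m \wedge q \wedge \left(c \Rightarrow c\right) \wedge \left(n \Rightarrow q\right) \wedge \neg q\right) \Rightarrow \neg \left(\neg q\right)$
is always true.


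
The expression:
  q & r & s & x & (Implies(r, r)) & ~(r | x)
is never true.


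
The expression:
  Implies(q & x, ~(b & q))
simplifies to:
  ~b | ~q | ~x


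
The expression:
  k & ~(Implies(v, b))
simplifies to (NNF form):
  k & v & ~b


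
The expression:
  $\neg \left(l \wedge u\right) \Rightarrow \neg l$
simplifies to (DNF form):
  $u \vee \neg l$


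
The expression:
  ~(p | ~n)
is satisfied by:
  {n: True, p: False}


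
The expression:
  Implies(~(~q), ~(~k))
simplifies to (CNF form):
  k | ~q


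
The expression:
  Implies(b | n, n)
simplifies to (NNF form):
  n | ~b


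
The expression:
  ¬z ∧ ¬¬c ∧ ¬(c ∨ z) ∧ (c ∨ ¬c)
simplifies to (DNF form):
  False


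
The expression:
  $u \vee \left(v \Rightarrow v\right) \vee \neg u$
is always true.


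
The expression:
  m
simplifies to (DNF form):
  m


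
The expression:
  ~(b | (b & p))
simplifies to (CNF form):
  ~b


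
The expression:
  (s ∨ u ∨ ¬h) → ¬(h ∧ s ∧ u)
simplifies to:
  ¬h ∨ ¬s ∨ ¬u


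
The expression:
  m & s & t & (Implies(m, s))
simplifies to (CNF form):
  m & s & t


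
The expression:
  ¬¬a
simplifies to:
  a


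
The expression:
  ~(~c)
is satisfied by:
  {c: True}


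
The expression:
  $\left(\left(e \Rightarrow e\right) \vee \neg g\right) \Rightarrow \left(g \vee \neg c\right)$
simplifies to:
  $g \vee \neg c$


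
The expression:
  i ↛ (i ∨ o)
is never true.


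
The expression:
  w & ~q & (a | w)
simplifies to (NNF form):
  w & ~q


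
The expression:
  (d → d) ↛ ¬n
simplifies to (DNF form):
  n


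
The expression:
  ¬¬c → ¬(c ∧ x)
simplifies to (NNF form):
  ¬c ∨ ¬x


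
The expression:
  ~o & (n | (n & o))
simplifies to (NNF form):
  n & ~o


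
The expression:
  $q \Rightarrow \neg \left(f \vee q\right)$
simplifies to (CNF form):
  $\neg q$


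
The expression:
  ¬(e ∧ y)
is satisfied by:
  {e: False, y: False}
  {y: True, e: False}
  {e: True, y: False}


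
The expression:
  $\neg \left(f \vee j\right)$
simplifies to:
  $\neg f \wedge \neg j$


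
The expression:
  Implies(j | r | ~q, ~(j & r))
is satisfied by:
  {r: False, j: False}
  {j: True, r: False}
  {r: True, j: False}


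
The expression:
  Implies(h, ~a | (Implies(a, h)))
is always true.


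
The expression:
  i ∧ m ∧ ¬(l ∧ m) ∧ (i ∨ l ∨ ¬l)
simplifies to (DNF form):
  i ∧ m ∧ ¬l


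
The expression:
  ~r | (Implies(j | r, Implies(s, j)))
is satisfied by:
  {j: True, s: False, r: False}
  {s: False, r: False, j: False}
  {j: True, r: True, s: False}
  {r: True, s: False, j: False}
  {j: True, s: True, r: False}
  {s: True, j: False, r: False}
  {j: True, r: True, s: True}


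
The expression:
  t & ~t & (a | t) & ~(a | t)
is never true.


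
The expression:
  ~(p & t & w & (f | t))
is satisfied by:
  {p: False, t: False, w: False}
  {w: True, p: False, t: False}
  {t: True, p: False, w: False}
  {w: True, t: True, p: False}
  {p: True, w: False, t: False}
  {w: True, p: True, t: False}
  {t: True, p: True, w: False}


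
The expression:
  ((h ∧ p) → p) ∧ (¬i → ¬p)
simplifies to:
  i ∨ ¬p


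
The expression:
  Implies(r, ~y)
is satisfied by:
  {y: False, r: False}
  {r: True, y: False}
  {y: True, r: False}


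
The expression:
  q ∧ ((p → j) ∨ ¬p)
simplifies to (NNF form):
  q ∧ (j ∨ ¬p)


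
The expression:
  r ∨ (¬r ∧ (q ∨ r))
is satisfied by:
  {r: True, q: True}
  {r: True, q: False}
  {q: True, r: False}


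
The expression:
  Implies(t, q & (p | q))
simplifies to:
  q | ~t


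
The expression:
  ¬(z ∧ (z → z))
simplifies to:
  ¬z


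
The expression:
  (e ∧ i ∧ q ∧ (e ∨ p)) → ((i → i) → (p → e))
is always true.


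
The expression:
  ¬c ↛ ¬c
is never true.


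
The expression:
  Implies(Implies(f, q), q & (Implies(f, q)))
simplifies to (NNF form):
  f | q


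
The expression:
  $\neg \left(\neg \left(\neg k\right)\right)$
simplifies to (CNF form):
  $\neg k$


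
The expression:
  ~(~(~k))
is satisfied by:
  {k: False}


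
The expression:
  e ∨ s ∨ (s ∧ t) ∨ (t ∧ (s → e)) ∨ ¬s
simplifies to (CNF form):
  True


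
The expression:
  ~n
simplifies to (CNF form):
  ~n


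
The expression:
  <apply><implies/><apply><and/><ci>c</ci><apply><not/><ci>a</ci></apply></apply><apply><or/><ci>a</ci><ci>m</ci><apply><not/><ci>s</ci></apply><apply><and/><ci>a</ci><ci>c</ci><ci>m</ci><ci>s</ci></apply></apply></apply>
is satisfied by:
  {a: True, m: True, s: False, c: False}
  {a: True, s: False, c: False, m: False}
  {m: True, s: False, c: False, a: False}
  {m: False, s: False, c: False, a: False}
  {a: True, c: True, m: True, s: False}
  {a: True, c: True, m: False, s: False}
  {c: True, m: True, a: False, s: False}
  {c: True, a: False, s: False, m: False}
  {m: True, a: True, s: True, c: False}
  {a: True, s: True, m: False, c: False}
  {m: True, s: True, a: False, c: False}
  {s: True, a: False, c: False, m: False}
  {a: True, c: True, s: True, m: True}
  {a: True, c: True, s: True, m: False}
  {c: True, s: True, m: True, a: False}


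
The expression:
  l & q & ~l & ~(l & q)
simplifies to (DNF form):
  False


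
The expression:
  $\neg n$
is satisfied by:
  {n: False}


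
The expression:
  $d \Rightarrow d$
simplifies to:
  $\text{True}$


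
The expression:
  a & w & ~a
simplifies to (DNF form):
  False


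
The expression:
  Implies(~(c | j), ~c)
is always true.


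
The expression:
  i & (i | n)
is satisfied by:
  {i: True}


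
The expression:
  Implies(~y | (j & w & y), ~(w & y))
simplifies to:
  ~j | ~w | ~y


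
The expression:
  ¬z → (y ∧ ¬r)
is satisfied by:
  {z: True, y: True, r: False}
  {z: True, y: False, r: False}
  {r: True, z: True, y: True}
  {r: True, z: True, y: False}
  {y: True, r: False, z: False}


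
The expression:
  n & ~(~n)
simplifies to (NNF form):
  n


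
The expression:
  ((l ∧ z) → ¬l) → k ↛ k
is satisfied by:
  {z: True, l: True}


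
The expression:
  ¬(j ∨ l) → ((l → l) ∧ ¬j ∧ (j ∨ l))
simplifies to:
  j ∨ l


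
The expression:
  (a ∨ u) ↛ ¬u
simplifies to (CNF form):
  u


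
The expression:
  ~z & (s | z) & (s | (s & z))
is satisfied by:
  {s: True, z: False}


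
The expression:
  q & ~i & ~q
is never true.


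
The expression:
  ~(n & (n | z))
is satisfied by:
  {n: False}


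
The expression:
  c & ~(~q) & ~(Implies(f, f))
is never true.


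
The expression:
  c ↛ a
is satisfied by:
  {c: True, a: False}


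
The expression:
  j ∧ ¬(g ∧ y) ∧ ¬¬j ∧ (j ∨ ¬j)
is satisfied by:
  {j: True, g: False, y: False}
  {j: True, y: True, g: False}
  {j: True, g: True, y: False}


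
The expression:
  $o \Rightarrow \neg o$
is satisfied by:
  {o: False}


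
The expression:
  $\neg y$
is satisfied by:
  {y: False}


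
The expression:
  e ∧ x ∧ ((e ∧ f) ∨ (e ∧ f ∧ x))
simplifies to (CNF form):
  e ∧ f ∧ x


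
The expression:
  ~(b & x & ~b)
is always true.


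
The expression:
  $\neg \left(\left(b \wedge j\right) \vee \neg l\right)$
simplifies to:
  $l \wedge \left(\neg b \vee \neg j\right)$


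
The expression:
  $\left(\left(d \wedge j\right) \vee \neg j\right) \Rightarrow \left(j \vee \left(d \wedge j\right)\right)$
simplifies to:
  $j$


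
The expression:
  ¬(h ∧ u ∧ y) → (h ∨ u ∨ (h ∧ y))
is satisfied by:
  {u: True, h: True}
  {u: True, h: False}
  {h: True, u: False}


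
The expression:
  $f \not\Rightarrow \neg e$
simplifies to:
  $e \wedge f$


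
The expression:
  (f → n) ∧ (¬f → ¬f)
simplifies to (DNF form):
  n ∨ ¬f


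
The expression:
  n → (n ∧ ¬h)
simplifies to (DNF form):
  ¬h ∨ ¬n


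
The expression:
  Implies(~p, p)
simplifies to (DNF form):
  p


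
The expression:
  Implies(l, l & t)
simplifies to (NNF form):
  t | ~l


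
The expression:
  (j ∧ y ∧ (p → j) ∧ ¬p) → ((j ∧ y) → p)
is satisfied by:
  {p: True, y: False, j: False}
  {p: False, y: False, j: False}
  {j: True, p: True, y: False}
  {j: True, p: False, y: False}
  {y: True, p: True, j: False}
  {y: True, p: False, j: False}
  {y: True, j: True, p: True}


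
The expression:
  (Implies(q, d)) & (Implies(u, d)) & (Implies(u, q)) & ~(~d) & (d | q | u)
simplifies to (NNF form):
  d & (q | ~u)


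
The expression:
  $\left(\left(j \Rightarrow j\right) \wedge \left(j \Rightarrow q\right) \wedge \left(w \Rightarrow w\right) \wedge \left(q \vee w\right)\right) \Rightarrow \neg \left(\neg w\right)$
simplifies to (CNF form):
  $w \vee \neg q$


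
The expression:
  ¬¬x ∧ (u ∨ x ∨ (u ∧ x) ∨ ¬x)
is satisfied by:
  {x: True}
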